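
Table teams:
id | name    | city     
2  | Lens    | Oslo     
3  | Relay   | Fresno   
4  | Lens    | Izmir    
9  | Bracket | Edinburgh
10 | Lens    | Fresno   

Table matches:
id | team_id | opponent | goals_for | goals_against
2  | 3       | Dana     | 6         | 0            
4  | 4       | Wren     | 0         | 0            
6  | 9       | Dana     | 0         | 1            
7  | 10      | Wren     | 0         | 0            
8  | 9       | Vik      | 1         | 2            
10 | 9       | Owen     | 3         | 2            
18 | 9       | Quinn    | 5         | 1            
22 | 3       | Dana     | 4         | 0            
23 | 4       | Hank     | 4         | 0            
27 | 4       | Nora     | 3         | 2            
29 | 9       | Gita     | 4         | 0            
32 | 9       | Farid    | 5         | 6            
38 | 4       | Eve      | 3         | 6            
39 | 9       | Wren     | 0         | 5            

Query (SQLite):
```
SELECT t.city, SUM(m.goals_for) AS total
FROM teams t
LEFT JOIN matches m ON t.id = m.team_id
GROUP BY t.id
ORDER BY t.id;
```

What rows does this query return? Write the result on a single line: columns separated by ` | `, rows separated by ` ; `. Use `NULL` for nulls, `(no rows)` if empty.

Oslo | NULL ; Fresno | 10 ; Izmir | 10 ; Edinburgh | 18 ; Fresno | 0

LEFT JOIN keeps every teams row; unmatched ones get NULL for matches columns.
Group by teams.id and compute SUM(m.goals_for). SUM over an all-NULL group is NULL.
  2: ids {—} → SUM(m.goals_for)=NULL
  3: ids {2, 22} → SUM(m.goals_for)=10
  4: ids {4, 23, 27, 38} → SUM(m.goals_for)=10
  9: ids {6, 8, 10, 18, 29, 32, 39} → SUM(m.goals_for)=18
  10: ids {7} → SUM(m.goals_for)=0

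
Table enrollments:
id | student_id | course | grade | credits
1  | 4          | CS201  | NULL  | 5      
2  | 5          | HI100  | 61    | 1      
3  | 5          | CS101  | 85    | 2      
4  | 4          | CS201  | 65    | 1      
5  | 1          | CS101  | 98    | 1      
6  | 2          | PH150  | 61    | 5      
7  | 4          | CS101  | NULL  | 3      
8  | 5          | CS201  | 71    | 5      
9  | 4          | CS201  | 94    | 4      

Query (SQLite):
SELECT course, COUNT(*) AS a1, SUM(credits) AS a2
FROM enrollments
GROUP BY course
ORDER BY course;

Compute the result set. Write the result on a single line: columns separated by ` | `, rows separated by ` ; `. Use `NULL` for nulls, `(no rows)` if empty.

CS101 | 3 | 6 ; CS201 | 4 | 15 ; HI100 | 1 | 1 ; PH150 | 1 | 5

Group enrollments by course.
Per group compute: COUNT(*), SUM(credits).
  CS101: ids {3, 5, 7} → COUNT(*)=3, SUM(credits)=6
  CS201: ids {1, 4, 8, 9} → COUNT(*)=4, SUM(credits)=15
  HI100: ids {2} → COUNT(*)=1, SUM(credits)=1
  PH150: ids {6} → COUNT(*)=1, SUM(credits)=5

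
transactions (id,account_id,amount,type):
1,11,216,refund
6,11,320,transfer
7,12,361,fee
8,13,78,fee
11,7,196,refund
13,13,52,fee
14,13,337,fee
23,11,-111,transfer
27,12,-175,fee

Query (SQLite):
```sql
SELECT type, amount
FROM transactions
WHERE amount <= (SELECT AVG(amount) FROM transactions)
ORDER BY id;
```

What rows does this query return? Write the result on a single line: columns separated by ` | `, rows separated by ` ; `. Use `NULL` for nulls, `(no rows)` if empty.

Scalar subquery: AVG(amount) over all transactions rows = 141.555556 (≈; comparison uses full precision).
Keep rows where amount <= that value.

fee | 78 ; fee | 52 ; transfer | -111 ; fee | -175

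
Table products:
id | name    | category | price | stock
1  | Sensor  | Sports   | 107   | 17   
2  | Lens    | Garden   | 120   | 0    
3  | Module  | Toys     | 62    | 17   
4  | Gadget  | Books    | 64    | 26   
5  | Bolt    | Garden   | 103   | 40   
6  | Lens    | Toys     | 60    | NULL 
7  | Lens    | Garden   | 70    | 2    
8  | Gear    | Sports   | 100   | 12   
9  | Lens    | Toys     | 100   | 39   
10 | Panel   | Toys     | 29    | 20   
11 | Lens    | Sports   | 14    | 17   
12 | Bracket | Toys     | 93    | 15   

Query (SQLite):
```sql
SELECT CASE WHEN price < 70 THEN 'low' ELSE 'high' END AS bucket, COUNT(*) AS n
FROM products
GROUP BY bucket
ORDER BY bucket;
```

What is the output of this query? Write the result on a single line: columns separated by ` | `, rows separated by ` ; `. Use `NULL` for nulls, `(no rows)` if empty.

Bucket rows by price < 70 → 'low' else 'high'; count each bucket.

high | 7 ; low | 5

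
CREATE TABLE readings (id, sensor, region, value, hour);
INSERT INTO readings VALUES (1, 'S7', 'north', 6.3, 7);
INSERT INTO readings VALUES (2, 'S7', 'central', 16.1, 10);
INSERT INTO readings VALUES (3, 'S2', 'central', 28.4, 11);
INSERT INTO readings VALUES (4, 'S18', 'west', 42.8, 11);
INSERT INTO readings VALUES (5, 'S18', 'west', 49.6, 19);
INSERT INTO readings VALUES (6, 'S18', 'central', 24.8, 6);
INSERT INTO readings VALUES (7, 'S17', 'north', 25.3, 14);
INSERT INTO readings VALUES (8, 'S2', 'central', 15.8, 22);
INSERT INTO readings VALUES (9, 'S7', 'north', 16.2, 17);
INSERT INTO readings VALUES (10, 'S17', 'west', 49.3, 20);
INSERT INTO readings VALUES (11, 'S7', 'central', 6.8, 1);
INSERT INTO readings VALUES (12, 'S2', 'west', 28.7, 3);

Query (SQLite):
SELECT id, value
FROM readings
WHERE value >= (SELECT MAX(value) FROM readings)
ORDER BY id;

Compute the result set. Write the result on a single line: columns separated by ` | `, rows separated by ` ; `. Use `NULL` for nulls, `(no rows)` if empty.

5 | 49.6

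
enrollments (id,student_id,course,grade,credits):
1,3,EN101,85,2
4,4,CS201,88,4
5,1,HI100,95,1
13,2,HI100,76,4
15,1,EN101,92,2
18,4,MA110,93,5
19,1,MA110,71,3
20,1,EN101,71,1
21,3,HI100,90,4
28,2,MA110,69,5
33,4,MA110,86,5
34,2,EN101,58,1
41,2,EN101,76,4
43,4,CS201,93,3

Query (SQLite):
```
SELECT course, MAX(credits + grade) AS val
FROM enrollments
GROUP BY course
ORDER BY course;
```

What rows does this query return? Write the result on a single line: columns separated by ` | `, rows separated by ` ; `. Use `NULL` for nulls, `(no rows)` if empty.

CS201 | 96 ; EN101 | 94 ; HI100 | 96 ; MA110 | 98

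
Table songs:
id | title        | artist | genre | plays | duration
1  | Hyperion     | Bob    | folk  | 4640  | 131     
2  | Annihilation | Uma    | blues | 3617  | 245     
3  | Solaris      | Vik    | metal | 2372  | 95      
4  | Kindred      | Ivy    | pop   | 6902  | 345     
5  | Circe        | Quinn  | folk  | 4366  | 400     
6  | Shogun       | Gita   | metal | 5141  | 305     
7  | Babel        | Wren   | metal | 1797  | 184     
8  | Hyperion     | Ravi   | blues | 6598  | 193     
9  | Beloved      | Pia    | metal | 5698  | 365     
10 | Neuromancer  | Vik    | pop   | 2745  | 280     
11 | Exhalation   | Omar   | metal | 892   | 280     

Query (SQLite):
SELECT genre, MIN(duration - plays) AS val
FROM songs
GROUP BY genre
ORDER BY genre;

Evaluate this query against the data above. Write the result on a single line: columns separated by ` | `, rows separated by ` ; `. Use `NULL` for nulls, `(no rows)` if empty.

blues | -6405 ; folk | -4509 ; metal | -5333 ; pop | -6557

For each row compute duration - plays.
Group by genre; take MIN of the expression per group.
  blues: ids {2, 8} → MIN(duration - plays)=-6405
  folk: ids {1, 5} → MIN(duration - plays)=-4509
  metal: ids {3, 6, 7, 9, 11} → MIN(duration - plays)=-5333
  pop: ids {4, 10} → MIN(duration - plays)=-6557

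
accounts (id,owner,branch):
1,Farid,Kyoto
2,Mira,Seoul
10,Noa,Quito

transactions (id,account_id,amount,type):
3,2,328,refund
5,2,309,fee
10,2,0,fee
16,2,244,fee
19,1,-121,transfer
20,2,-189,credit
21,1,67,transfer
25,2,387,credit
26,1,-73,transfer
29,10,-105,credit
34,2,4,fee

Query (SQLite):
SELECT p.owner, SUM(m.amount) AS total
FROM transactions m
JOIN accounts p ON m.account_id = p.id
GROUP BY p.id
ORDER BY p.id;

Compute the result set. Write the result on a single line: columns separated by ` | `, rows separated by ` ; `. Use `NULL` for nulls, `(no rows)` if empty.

Farid | -127 ; Mira | 1083 ; Noa | -105

Join each transactions row to its accounts via account_id.
Group joined rows by accounts.id; compute SUM(m.amount) per group.
  1: ids {19, 21, 26} → SUM(m.amount)=-127
  2: ids {3, 5, 10, 16, 20, 25, 34} → SUM(m.amount)=1083
  10: ids {29} → SUM(m.amount)=-105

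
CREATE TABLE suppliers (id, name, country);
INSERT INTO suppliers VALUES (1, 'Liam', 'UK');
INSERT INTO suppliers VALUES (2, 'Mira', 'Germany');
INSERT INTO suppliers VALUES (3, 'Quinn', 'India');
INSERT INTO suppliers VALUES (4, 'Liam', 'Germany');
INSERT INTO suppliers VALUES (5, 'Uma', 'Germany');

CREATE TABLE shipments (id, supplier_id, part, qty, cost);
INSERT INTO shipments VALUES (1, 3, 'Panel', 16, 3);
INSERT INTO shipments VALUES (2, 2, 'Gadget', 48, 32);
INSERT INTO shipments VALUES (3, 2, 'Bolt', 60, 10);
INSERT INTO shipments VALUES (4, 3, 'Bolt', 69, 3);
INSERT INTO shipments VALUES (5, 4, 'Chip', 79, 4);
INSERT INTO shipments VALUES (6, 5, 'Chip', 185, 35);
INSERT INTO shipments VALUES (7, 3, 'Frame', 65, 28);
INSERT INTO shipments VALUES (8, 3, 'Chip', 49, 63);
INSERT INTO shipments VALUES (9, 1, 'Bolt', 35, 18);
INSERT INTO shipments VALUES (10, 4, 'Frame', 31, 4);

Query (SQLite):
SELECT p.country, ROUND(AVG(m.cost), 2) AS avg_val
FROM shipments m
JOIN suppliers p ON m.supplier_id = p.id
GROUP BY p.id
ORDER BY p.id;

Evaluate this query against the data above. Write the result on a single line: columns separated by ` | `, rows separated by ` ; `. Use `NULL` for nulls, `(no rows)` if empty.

Join each shipments row to its suppliers via supplier_id.
Group joined rows by suppliers.id; compute ROUND(AVG(m.cost), 2) per group.
  1: ids {9} → ROUND(AVG(m.cost), 2)=18
  2: ids {2, 3} → ROUND(AVG(m.cost), 2)=21
  3: ids {1, 4, 7, 8} → ROUND(AVG(m.cost), 2)=24.25
  4: ids {5, 10} → ROUND(AVG(m.cost), 2)=4
  5: ids {6} → ROUND(AVG(m.cost), 2)=35

UK | 18 ; Germany | 21 ; India | 24.25 ; Germany | 4 ; Germany | 35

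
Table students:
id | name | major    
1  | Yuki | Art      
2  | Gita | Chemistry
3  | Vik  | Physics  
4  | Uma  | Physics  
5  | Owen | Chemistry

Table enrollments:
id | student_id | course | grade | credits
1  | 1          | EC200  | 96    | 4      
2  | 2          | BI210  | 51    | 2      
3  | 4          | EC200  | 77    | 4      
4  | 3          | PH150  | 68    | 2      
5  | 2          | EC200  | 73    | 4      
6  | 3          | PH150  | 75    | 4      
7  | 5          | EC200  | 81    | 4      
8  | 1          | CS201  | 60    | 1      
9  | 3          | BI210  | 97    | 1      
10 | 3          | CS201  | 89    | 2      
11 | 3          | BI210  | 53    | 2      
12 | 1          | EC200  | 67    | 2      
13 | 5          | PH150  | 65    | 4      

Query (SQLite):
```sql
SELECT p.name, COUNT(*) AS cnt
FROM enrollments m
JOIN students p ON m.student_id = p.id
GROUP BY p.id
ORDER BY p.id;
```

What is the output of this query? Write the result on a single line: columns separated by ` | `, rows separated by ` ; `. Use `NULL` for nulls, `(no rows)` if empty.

Join each enrollments row to its students via student_id.
Group joined rows by students.id; compute COUNT(*) per group.
  1: ids {1, 8, 12} → COUNT(*)=3
  2: ids {2, 5} → COUNT(*)=2
  3: ids {4, 6, 9, 10, 11} → COUNT(*)=5
  4: ids {3} → COUNT(*)=1
  5: ids {7, 13} → COUNT(*)=2

Yuki | 3 ; Gita | 2 ; Vik | 5 ; Uma | 1 ; Owen | 2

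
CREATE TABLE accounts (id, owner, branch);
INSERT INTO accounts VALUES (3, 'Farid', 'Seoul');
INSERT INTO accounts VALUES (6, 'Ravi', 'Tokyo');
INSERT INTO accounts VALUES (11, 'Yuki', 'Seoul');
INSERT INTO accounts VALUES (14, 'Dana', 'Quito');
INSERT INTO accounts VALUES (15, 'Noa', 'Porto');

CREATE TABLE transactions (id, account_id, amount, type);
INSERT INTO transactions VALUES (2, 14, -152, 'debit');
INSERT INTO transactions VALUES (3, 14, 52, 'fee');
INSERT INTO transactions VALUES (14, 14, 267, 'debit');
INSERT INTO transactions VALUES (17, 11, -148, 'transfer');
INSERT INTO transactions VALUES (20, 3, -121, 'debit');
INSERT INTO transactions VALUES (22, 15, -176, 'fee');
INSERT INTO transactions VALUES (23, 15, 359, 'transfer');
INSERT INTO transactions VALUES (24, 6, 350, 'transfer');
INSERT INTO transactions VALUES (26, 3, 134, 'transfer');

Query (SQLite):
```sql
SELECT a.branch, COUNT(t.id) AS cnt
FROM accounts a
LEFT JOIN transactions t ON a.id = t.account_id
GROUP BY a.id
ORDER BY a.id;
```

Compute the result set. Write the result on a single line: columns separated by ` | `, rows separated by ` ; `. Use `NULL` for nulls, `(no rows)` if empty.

LEFT JOIN keeps every accounts row; unmatched ones get NULL for transactions columns.
Group by accounts.id and compute COUNT(t.id). COUNT(col) of an all-NULL group is 0.
  3: ids {20, 26} → COUNT(t.id)=2
  6: ids {24} → COUNT(t.id)=1
  11: ids {17} → COUNT(t.id)=1
  14: ids {2, 3, 14} → COUNT(t.id)=3
  15: ids {22, 23} → COUNT(t.id)=2

Seoul | 2 ; Tokyo | 1 ; Seoul | 1 ; Quito | 3 ; Porto | 2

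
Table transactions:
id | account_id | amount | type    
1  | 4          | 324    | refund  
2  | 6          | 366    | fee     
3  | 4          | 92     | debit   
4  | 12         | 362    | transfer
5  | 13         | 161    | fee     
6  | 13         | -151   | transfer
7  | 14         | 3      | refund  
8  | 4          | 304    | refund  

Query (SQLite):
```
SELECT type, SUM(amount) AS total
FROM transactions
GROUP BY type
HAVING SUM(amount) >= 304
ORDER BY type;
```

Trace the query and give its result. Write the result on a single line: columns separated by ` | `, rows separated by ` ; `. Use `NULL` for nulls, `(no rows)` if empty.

fee | 527 ; refund | 631

Partition transactions by type; compute SUM(amount) within each group.
HAVING: keep groups where SUM(amount) >= 304.
  debit: ids {3} → SUM(amount)=92
  fee: ids {2, 5} → SUM(amount)=527
  refund: ids {1, 7, 8} → SUM(amount)=631
  transfer: ids {4, 6} → SUM(amount)=211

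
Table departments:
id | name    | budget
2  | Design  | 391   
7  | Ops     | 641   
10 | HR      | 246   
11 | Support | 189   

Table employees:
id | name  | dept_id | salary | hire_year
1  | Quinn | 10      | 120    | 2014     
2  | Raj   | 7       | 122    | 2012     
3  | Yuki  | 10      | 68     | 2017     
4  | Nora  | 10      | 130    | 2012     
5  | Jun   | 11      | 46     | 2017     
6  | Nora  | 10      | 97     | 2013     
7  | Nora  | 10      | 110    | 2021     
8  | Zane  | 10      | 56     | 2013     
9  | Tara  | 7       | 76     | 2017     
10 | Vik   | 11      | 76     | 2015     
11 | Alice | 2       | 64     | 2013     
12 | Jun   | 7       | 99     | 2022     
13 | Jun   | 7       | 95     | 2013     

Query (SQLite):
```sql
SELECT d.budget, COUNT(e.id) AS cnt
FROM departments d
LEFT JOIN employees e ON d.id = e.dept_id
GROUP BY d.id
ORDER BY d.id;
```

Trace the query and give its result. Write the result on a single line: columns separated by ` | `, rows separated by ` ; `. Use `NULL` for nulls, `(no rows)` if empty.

391 | 1 ; 641 | 4 ; 246 | 6 ; 189 | 2

LEFT JOIN keeps every departments row; unmatched ones get NULL for employees columns.
Group by departments.id and compute COUNT(e.id). COUNT(col) of an all-NULL group is 0.
  2: ids {11} → COUNT(e.id)=1
  7: ids {2, 9, 12, 13} → COUNT(e.id)=4
  10: ids {1, 3, 4, 6, 7, 8} → COUNT(e.id)=6
  11: ids {5, 10} → COUNT(e.id)=2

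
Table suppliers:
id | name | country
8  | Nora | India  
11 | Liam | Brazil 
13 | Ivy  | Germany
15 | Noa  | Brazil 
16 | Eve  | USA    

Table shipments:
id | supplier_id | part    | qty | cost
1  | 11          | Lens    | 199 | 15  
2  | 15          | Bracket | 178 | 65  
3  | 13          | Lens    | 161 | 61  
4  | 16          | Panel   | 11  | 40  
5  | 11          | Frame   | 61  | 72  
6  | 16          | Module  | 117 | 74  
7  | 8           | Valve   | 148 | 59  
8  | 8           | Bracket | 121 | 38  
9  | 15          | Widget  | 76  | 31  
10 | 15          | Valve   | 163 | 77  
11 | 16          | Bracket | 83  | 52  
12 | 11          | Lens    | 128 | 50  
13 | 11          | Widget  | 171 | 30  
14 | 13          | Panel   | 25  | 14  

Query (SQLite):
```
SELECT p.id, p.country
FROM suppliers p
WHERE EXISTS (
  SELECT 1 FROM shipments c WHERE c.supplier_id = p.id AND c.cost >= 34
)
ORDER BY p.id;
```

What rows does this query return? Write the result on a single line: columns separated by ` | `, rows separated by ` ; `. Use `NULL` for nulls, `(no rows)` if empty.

8 | India ; 11 | Brazil ; 13 | Germany ; 15 | Brazil ; 16 | USA

For each suppliers row, check whether any shipments with matching supplier_id has cost >= 34.
Keep rows where that is true.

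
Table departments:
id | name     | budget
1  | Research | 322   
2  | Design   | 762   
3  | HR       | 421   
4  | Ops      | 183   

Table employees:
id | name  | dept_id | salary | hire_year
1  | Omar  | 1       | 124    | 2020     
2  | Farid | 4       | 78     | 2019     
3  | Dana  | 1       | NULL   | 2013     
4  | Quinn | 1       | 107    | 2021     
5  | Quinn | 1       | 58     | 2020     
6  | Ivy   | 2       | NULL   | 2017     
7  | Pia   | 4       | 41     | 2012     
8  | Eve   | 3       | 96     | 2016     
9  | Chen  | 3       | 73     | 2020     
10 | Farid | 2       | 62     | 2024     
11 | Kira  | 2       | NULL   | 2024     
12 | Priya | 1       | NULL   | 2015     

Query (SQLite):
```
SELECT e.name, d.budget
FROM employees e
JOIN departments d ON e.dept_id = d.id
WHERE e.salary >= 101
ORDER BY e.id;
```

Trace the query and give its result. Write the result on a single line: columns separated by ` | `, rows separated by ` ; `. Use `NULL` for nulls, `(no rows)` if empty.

Omar | 322 ; Quinn | 322

Each employees row matches the departments row where dept_id = departments.id.
Then keep rows with e.salary >= 101.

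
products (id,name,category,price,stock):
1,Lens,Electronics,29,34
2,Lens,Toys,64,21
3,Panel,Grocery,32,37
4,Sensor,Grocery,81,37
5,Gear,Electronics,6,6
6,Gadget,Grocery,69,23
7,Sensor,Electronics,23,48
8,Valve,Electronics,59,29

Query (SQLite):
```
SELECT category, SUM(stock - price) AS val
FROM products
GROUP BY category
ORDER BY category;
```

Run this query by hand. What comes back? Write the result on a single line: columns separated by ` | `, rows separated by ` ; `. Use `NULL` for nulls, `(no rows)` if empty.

Electronics | 0 ; Grocery | -85 ; Toys | -43

For each row compute stock - price.
Group by category; take SUM of the expression per group.
  Electronics: ids {1, 5, 7, 8} → SUM(stock - price)=0
  Grocery: ids {3, 4, 6} → SUM(stock - price)=-85
  Toys: ids {2} → SUM(stock - price)=-43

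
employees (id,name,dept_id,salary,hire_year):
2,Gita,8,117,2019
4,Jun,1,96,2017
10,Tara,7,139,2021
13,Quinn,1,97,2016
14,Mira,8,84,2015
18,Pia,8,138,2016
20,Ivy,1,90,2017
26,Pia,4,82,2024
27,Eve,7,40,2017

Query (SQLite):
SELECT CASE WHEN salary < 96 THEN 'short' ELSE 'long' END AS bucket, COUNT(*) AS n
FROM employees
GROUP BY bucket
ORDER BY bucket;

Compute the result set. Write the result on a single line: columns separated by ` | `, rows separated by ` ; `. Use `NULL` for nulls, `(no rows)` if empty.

Bucket rows by salary < 96 → 'short' else 'long'; count each bucket.

long | 5 ; short | 4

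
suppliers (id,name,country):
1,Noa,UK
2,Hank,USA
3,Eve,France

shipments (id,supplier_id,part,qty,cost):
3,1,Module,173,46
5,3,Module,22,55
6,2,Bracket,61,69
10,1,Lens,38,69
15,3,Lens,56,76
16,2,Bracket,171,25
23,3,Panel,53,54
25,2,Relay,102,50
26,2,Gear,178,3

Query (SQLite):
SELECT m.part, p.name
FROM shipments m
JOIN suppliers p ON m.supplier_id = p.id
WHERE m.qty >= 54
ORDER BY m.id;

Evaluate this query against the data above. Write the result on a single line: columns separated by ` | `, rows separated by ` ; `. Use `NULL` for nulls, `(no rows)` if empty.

Module | Noa ; Bracket | Hank ; Lens | Eve ; Bracket | Hank ; Relay | Hank ; Gear | Hank

Each shipments row matches the suppliers row where supplier_id = suppliers.id.
Then keep rows with m.qty >= 54.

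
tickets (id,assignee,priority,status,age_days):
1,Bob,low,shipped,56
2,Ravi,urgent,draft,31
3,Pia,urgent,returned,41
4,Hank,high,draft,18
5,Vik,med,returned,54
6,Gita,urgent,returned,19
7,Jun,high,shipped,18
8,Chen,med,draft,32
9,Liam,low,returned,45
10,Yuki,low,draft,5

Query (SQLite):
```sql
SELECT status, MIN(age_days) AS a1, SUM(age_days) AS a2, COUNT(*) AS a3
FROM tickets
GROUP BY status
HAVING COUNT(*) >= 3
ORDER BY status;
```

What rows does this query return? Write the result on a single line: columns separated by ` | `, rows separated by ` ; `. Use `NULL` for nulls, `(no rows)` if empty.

draft | 5 | 86 | 4 ; returned | 19 | 159 | 4

Group tickets by status.
Per group compute: MIN(age_days), SUM(age_days), COUNT(*).
HAVING: drop groups with fewer than 3 rows.
  draft: ids {2, 4, 8, 10} → MIN(age_days)=5, SUM(age_days)=86, COUNT(*)=4
  returned: ids {3, 5, 6, 9} → MIN(age_days)=19, SUM(age_days)=159, COUNT(*)=4
  shipped: ids {1, 7} → MIN(age_days)=18, SUM(age_days)=74, COUNT(*)=2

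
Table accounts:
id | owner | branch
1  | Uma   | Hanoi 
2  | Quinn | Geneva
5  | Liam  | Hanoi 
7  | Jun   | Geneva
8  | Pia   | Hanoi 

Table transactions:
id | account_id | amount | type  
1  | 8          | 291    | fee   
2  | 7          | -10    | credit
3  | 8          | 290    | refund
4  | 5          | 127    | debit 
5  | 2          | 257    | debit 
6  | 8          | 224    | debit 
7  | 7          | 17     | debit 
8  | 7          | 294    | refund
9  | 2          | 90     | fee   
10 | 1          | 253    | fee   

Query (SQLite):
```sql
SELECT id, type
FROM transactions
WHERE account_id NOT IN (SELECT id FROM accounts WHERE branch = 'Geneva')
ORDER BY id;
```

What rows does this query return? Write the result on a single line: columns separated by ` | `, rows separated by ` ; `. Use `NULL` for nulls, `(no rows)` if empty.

1 | fee ; 3 | refund ; 4 | debit ; 6 | debit ; 10 | fee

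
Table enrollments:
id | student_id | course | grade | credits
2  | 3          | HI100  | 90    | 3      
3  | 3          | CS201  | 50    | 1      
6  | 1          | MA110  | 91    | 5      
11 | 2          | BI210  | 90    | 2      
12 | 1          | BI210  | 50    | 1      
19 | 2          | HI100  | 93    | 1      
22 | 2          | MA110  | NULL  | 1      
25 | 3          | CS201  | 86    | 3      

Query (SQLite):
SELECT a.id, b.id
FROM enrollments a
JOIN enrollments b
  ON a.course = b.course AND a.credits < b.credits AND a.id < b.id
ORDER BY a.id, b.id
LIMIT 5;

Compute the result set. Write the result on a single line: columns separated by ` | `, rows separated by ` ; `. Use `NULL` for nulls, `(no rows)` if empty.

3 | 25

Pairs (a,b) with same course, a.credits < b.credits, a.id < b.id.
course groups: BI210:{11,12} CS201:{3,25} HI100:{2,19} MA110:{6,22}
Ordered by (a.id, b.id); first 5.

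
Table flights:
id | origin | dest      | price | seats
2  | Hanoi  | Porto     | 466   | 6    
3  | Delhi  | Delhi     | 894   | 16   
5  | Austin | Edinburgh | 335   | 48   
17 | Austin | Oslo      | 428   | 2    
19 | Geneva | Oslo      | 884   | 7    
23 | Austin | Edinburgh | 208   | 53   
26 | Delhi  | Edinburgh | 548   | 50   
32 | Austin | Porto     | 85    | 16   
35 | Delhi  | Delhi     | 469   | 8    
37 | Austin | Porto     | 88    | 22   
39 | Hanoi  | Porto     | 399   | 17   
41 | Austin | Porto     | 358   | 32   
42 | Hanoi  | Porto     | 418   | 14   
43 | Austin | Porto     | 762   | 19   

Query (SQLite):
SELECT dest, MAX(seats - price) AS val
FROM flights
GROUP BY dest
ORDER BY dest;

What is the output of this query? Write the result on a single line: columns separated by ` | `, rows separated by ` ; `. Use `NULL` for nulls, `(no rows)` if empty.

For each row compute seats - price.
Group by dest; take MAX of the expression per group.
  Delhi: ids {3, 35} → MAX(seats - price)=-461
  Edinburgh: ids {5, 23, 26} → MAX(seats - price)=-155
  Oslo: ids {17, 19} → MAX(seats - price)=-426
  Porto: ids {2, 32, 37, 39, 41, 42, 43} → MAX(seats - price)=-66

Delhi | -461 ; Edinburgh | -155 ; Oslo | -426 ; Porto | -66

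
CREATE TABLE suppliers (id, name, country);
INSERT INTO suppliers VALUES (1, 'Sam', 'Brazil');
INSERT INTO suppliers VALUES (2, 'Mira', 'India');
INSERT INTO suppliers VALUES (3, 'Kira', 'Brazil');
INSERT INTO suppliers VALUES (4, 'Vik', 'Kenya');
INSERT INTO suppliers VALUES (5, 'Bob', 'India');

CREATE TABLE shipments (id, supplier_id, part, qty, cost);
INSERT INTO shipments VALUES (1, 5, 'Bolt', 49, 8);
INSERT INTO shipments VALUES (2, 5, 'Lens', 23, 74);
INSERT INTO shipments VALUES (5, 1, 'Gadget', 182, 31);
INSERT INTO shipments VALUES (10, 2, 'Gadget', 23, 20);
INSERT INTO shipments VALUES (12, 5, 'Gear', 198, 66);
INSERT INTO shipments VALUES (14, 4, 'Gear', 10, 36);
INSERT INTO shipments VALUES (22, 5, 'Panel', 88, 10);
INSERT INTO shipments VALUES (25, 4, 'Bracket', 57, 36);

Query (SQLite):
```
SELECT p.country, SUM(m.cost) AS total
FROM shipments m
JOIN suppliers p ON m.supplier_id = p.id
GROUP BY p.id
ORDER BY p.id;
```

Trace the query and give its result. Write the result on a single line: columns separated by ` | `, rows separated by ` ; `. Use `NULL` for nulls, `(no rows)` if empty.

Join each shipments row to its suppliers via supplier_id.
Group joined rows by suppliers.id; compute SUM(m.cost) per group.
  1: ids {5} → SUM(m.cost)=31
  2: ids {10} → SUM(m.cost)=20
  4: ids {14, 25} → SUM(m.cost)=72
  5: ids {1, 2, 12, 22} → SUM(m.cost)=158

Brazil | 31 ; India | 20 ; Kenya | 72 ; India | 158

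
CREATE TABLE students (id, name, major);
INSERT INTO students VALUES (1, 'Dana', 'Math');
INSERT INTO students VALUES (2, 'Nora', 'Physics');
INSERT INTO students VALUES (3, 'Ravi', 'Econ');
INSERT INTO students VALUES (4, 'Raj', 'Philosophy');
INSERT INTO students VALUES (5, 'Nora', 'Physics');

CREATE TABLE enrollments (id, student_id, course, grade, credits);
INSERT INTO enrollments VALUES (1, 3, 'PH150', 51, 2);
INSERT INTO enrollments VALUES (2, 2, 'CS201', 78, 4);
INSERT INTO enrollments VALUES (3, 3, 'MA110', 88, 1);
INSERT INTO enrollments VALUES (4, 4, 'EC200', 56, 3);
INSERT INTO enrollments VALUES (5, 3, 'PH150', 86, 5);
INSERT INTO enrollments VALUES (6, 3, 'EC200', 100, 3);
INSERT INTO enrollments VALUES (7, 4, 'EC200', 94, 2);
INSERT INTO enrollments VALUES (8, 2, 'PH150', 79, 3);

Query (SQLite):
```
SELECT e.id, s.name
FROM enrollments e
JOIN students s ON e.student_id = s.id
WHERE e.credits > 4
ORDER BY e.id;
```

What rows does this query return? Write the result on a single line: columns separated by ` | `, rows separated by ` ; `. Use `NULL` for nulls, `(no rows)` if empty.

Each enrollments row matches the students row where student_id = students.id.
Then keep rows with e.credits > 4.

5 | Ravi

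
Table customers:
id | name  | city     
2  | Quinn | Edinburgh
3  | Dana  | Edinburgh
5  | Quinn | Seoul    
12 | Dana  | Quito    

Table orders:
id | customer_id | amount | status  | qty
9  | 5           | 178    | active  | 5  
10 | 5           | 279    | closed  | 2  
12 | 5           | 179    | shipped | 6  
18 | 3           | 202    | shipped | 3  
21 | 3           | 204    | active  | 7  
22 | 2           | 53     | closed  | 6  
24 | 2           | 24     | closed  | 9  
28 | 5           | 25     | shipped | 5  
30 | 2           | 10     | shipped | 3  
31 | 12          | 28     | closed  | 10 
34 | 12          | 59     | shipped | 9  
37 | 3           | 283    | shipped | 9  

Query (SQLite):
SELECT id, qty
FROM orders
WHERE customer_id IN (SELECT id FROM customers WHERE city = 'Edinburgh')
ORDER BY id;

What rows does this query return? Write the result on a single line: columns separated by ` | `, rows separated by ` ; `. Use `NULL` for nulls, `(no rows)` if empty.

18 | 3 ; 21 | 7 ; 22 | 6 ; 24 | 9 ; 30 | 3 ; 37 | 9

Inner query: customers.id where city = 'Edinburgh'.
Outer: keep orders rows whose customer_id is in that set.
Inner query → {2, 3}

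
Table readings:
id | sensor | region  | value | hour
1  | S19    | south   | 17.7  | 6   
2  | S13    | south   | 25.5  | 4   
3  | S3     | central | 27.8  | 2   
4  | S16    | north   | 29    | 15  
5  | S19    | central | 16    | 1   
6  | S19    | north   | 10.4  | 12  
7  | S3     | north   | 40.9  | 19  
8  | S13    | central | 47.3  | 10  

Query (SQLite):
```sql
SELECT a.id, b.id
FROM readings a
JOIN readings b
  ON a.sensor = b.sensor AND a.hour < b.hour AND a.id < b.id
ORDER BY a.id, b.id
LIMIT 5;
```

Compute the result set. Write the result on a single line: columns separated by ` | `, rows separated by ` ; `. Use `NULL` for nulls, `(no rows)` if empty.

1 | 6 ; 2 | 8 ; 3 | 7 ; 5 | 6

Pairs (a,b) with same sensor, a.hour < b.hour, a.id < b.id.
sensor groups: S13:{2,8} S16:{4} S19:{1,5,6} S3:{3,7}
Ordered by (a.id, b.id); first 5.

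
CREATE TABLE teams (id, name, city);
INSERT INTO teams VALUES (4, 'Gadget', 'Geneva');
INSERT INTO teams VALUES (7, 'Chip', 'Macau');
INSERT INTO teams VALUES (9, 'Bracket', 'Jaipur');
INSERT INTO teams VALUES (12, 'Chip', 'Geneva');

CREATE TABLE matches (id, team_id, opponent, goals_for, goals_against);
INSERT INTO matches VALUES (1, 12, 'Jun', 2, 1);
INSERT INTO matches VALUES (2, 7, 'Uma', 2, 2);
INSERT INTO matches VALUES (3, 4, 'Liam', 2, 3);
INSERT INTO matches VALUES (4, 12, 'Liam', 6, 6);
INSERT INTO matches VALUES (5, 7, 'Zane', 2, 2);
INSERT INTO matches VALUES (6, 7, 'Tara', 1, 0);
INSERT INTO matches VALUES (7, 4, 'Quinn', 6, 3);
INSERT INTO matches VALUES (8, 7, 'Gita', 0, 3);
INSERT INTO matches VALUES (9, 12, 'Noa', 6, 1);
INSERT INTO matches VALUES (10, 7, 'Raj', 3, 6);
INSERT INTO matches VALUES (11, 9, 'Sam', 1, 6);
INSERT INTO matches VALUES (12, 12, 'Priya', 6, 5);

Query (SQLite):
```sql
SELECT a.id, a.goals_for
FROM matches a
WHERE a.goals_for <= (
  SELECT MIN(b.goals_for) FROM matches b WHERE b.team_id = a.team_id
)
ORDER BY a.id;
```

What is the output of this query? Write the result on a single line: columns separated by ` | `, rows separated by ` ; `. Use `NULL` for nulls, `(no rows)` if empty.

For each matches row a, compute MIN(goals_for) over rows sharing a.team_id.
Keep row a if a.goals_for <= that per-group MIN.
  team_id=4: MIN(goals_for) = 2
  team_id=7: MIN(goals_for) = 0
  team_id=9: MIN(goals_for) = 1
  team_id=12: MIN(goals_for) = 2

1 | 2 ; 3 | 2 ; 8 | 0 ; 11 | 1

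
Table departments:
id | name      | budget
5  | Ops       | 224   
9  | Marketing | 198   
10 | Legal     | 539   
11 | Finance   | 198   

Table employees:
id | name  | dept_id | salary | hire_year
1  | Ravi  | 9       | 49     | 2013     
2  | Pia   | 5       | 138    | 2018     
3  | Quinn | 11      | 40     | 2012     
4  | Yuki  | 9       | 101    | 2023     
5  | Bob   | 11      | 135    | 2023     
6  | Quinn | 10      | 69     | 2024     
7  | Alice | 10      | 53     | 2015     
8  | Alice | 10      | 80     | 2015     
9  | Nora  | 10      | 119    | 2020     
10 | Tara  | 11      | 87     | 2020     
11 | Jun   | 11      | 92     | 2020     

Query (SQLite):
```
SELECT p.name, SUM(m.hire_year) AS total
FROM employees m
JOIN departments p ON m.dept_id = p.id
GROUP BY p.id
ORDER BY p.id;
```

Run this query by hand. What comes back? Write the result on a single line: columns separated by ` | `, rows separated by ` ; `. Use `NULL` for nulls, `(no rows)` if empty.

Join each employees row to its departments via dept_id.
Group joined rows by departments.id; compute SUM(m.hire_year) per group.
  5: ids {2} → SUM(m.hire_year)=2018
  9: ids {1, 4} → SUM(m.hire_year)=4036
  10: ids {6, 7, 8, 9} → SUM(m.hire_year)=8074
  11: ids {3, 5, 10, 11} → SUM(m.hire_year)=8075

Ops | 2018 ; Marketing | 4036 ; Legal | 8074 ; Finance | 8075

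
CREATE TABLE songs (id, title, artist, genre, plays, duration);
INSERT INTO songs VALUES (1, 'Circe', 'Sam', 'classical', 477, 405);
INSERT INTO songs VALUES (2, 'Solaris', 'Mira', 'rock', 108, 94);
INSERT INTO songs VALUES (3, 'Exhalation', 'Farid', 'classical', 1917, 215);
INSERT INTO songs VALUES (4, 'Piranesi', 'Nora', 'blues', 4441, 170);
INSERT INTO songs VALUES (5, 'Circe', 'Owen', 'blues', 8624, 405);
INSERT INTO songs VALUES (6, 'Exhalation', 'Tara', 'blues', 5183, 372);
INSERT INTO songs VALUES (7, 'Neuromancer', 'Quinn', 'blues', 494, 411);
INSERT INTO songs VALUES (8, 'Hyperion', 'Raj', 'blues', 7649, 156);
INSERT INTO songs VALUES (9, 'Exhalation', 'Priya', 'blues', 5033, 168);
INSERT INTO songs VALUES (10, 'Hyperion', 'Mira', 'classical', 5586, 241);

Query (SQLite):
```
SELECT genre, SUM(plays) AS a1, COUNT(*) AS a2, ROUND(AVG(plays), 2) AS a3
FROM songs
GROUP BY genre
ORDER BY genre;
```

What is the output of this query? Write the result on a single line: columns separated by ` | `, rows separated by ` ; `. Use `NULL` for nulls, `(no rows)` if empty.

Group songs by genre.
Per group compute: SUM(plays), COUNT(*), ROUND(AVG(plays), 2).
  blues: ids {4, 5, 6, 7, 8, 9} → SUM(plays)=31424, COUNT(*)=6, ROUND(AVG(plays), 2)=5237.33
  classical: ids {1, 3, 10} → SUM(plays)=7980, COUNT(*)=3, ROUND(AVG(plays), 2)=2660
  rock: ids {2} → SUM(plays)=108, COUNT(*)=1, ROUND(AVG(plays), 2)=108

blues | 31424 | 6 | 5237.33 ; classical | 7980 | 3 | 2660 ; rock | 108 | 1 | 108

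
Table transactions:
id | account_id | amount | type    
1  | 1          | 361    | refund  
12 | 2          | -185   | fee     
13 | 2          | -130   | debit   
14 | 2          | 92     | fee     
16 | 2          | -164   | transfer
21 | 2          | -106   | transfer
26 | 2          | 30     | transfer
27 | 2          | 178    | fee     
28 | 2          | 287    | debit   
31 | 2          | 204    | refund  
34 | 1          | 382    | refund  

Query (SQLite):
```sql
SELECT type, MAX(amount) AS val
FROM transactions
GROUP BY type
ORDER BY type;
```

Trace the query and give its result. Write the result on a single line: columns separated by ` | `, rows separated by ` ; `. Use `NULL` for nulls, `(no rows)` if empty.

Partition transactions by type; compute MAX(amount) within each group.
  debit: ids {13, 28} → MAX(amount)=287
  fee: ids {12, 14, 27} → MAX(amount)=178
  refund: ids {1, 31, 34} → MAX(amount)=382
  transfer: ids {16, 21, 26} → MAX(amount)=30

debit | 287 ; fee | 178 ; refund | 382 ; transfer | 30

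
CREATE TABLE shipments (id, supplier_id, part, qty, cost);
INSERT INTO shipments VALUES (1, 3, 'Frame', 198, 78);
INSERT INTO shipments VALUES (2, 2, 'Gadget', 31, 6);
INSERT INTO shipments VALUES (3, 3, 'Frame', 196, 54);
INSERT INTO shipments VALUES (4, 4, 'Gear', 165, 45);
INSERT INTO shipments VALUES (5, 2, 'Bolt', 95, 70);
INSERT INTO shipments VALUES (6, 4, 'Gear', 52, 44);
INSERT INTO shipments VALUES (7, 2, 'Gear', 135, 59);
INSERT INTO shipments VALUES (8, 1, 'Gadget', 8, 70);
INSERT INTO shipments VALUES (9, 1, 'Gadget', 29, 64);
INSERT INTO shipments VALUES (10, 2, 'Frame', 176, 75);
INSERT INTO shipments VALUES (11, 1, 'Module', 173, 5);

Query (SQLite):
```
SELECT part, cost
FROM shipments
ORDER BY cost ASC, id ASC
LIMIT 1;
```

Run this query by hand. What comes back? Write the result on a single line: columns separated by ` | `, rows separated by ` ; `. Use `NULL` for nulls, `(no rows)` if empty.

Module | 5

Sort by cost asc, tiebreak id asc: (5, id=11), (6, id=2), (44, id=6), (45, id=4) …. Take first 1.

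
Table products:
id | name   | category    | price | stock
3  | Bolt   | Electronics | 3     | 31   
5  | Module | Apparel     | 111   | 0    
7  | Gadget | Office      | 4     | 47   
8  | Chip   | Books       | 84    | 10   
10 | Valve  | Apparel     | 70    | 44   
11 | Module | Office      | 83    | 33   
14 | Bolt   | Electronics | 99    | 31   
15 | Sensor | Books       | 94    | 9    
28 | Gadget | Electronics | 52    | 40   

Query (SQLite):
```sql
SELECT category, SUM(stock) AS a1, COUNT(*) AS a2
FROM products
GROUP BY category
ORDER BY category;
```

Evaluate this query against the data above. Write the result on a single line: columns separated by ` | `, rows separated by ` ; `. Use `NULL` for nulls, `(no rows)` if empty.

Apparel | 44 | 2 ; Books | 19 | 2 ; Electronics | 102 | 3 ; Office | 80 | 2

Group products by category.
Per group compute: SUM(stock), COUNT(*).
  Apparel: ids {5, 10} → SUM(stock)=44, COUNT(*)=2
  Books: ids {8, 15} → SUM(stock)=19, COUNT(*)=2
  Electronics: ids {3, 14, 28} → SUM(stock)=102, COUNT(*)=3
  Office: ids {7, 11} → SUM(stock)=80, COUNT(*)=2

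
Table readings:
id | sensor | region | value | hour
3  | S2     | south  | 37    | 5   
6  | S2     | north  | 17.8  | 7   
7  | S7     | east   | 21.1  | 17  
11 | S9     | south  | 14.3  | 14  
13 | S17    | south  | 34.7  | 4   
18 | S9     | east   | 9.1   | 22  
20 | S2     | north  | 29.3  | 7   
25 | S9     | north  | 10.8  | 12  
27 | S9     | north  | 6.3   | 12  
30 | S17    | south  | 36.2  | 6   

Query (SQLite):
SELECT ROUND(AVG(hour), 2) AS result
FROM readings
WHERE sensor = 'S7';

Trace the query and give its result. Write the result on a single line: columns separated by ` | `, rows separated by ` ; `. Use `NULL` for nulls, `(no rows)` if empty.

17

Rows where sensor='S7' → hour values: [17].
AVG = 17 / 1 (rounded to 2 dp).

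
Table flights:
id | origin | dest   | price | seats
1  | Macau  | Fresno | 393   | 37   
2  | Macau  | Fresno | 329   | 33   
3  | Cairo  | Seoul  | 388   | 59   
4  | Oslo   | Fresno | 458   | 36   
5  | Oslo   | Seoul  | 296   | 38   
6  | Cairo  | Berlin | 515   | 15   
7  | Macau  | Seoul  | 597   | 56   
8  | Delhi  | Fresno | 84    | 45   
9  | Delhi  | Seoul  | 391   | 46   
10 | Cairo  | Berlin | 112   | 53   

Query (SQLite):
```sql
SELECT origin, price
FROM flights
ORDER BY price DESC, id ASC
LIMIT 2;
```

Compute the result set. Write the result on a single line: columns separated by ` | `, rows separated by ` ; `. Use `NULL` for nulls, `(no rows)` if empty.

Macau | 597 ; Cairo | 515

Sort by price desc, tiebreak id asc: (597, id=7), (515, id=6), (458, id=4), (393, id=1), (391, id=9) …. Take first 2.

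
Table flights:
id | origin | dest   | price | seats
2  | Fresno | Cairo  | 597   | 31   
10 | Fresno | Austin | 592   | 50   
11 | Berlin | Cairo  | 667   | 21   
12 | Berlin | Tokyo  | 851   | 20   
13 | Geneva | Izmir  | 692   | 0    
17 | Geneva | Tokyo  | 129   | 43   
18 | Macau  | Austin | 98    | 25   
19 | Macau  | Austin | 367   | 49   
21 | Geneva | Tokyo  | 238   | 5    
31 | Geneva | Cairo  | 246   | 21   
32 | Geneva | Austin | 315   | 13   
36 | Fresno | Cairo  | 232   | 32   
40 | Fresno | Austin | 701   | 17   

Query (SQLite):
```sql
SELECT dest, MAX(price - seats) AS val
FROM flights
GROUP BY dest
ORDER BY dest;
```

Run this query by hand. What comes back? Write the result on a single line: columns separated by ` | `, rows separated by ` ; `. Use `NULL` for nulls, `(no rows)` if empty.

For each row compute price - seats.
Group by dest; take MAX of the expression per group.
  Austin: ids {10, 18, 19, 32, 40} → MAX(price - seats)=684
  Cairo: ids {2, 11, 31, 36} → MAX(price - seats)=646
  Izmir: ids {13} → MAX(price - seats)=692
  Tokyo: ids {12, 17, 21} → MAX(price - seats)=831

Austin | 684 ; Cairo | 646 ; Izmir | 692 ; Tokyo | 831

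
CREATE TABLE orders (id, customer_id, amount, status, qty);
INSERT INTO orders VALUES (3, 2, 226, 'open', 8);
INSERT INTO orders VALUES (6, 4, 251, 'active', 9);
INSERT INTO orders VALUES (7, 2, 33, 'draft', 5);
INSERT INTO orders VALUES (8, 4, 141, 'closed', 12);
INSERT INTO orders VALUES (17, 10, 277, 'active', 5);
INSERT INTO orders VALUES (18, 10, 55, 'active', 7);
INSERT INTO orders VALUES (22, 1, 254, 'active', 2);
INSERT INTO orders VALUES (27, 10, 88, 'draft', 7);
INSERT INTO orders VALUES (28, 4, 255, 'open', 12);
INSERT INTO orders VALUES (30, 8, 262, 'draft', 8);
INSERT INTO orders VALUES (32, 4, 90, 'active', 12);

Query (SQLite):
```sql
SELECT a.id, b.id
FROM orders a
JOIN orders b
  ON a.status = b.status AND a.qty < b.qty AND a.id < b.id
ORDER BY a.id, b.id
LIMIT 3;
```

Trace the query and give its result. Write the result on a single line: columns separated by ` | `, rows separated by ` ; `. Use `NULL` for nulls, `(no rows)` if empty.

Pairs (a,b) with same status, a.qty < b.qty, a.id < b.id.
status groups: active:{6,17,18,22,32} closed:{8} draft:{7,27,30} open:{3,28}
Ordered by (a.id, b.id); first 3.

3 | 28 ; 6 | 32 ; 7 | 27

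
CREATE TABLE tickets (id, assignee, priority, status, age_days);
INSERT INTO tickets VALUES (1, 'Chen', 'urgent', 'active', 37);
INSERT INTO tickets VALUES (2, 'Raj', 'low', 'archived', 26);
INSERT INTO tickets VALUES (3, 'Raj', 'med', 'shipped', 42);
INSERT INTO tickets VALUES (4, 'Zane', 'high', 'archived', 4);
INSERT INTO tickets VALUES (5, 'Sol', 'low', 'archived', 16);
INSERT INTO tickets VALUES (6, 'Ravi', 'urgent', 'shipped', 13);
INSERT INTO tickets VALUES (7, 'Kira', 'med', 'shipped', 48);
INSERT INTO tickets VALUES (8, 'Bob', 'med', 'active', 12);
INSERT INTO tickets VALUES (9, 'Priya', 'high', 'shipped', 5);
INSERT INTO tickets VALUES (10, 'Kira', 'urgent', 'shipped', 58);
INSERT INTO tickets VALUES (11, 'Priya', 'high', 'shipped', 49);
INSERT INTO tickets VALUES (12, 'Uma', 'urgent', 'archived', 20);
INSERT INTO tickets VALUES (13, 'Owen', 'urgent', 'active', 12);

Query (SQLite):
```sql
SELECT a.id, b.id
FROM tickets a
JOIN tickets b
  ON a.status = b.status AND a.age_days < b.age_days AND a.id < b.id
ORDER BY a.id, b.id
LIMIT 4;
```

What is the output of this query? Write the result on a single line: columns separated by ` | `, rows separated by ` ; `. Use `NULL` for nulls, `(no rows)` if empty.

3 | 7 ; 3 | 10 ; 3 | 11 ; 4 | 5

Pairs (a,b) with same status, a.age_days < b.age_days, a.id < b.id.
status groups: active:{1,8,13} archived:{2,4,5,12} shipped:{3,6,7,9,10,11}
Ordered by (a.id, b.id); first 4.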